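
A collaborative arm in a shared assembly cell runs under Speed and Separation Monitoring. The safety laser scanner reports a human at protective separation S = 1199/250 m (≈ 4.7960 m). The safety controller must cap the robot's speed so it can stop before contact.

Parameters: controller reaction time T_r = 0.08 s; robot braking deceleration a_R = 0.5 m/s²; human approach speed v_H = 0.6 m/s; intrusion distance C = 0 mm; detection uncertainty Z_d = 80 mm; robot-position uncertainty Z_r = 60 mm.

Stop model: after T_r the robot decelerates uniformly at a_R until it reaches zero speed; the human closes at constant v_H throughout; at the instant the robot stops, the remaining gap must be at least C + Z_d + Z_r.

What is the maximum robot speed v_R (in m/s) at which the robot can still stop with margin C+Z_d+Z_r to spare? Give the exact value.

at the boundary: (1)·v² + (32/25)·v + (-576/125) = 0
  disc = (32/25)² − 4·(1)·(-576/125) = 12544/625 ; √disc = 112/25
  v_R = (−(32/25) + 112/25) / (2·(1)) = 8/5 m/s
check:
T_s = v_R/a_R = (8/5)/(1/2) = 3.2000 s
reaction-phase robot travel = 1.6000·0.0800 = 0.1280 m
braking distance = 1.6000²/(2·0.5000) = 2.5600 m
human over T_r+T_s: 0.6000·(0.0800+3.2000) = 1.9680 m
residual clearance needed = 0.0000+0.0800+0.0600 = 0.1400 m
sum ≈ 0.1280+2.5600+1.9680+0.1400 ≈ 4.7960 m = S ✓

v_R_max = 8/5 m/s = 1.6000 m/s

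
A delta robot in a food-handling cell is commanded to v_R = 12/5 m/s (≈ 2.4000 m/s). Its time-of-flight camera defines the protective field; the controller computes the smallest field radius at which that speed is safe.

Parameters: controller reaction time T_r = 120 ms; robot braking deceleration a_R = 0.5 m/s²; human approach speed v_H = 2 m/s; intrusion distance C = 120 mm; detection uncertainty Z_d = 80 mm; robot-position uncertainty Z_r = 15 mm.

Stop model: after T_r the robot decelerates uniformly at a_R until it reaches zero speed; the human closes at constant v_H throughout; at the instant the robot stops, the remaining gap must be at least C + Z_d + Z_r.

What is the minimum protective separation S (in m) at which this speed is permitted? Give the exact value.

S_min = 16103/1000 m = 16.1030 m

T_s = v_R/a_R = (12/5)/(1/2) = 4.8000 s
robot covers v_R·T_r = 2.4000·0.1200 = 0.2880 m before braking
robot covers 2.4000·4.8000 − ½·0.5000·4.8000² = 5.7600 m while stopping
person approaches 2.0000·(0.1200+4.8000) = 9.8400 m
C+Z_d+Z_r = 0.1200+0.0800+0.0150 = 0.2150 m
S_min ≈ 0.2880+5.7600+9.8400+0.2150  ⇒  S_min = 16103/1000 m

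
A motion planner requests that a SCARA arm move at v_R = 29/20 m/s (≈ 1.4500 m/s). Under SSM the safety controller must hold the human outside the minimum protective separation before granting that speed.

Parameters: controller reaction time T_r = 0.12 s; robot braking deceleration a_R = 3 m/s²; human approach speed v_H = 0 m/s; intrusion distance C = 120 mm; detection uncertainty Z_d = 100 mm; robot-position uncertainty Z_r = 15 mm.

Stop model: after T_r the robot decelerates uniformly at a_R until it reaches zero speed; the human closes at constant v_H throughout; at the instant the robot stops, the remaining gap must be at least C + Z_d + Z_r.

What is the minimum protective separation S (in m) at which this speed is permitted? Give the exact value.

stop time T_s = (29/20)/3 = 0.4833 s
robot in T_r: 1.4500·0.1200 = 0.1740 m
braking distance = 1.4500²/(2·3.0000) = 0.3504 m
human over T_r+T_s: 0.0000·(0.1200+0.4833) = 0.0000 m
margins: 0.1200+0.1000+0.0150 = 0.2350 m
S_min ≈ 0.1740+0.3504+0.0000+0.2350  ⇒  S_min = 9113/12000 m

S_min = 9113/12000 m = 0.7594 m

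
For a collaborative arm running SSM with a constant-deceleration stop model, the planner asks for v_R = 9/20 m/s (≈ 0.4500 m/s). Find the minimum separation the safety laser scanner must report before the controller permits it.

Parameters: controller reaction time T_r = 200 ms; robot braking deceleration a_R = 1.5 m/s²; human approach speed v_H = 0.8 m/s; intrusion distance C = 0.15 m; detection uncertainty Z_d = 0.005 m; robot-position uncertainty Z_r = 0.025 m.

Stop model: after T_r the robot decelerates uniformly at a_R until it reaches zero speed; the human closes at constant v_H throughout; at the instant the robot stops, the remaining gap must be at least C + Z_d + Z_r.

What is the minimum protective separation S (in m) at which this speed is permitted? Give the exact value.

S_min = 59/80 m = 0.7375 m

T_s = v_R/a_R = (9/20)/(3/2) = 0.3000 s
reaction-phase robot travel = 0.4500·0.2000 = 0.0900 m
robot under decel: 0.4500²/(2·1.5000) = 0.0675 m
person approaches 0.8000·(0.2000+0.3000) = 0.4000 m
margins: 0.1500+0.0050+0.0250 = 0.1800 m
S_min ≈ 0.0900+0.0675+0.4000+0.1800  ⇒  S_min = 59/80 m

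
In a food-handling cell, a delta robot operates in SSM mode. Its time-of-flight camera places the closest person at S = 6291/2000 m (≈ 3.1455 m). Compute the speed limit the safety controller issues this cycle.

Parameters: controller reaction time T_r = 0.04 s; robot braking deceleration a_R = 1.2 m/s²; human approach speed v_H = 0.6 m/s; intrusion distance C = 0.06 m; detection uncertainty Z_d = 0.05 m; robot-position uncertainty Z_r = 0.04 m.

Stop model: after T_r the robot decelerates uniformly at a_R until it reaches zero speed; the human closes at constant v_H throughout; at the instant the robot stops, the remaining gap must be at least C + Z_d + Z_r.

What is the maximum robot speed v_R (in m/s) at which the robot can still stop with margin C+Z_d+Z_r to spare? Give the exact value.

at the boundary: (5/12)·v² + (27/50)·v + (-5943/2000) = 0
  disc = (27/50)² − 4·(5/12)·(-5943/2000) = 52441/10000 ; √disc = 229/100
  v_R = (−(27/50) + 229/100) / (2·(5/12)) = 21/10 m/s
check:
braking lasts T_s = (21/10)/(6/5) = 1.7500 s
robot in T_r: 2.1000·0.0400 = 0.0840 m
braking distance = 2.1000²/(2·1.2000) = 1.8375 m
human closes 0.6000·1.7900 = 1.0740 m
margins: 0.0600+0.0500+0.0400 = 0.1500 m
sum ≈ 0.0840+1.8375+1.0740+0.1500 ≈ 3.1455 m = S ✓

v_R_max = 21/10 m/s = 2.1000 m/s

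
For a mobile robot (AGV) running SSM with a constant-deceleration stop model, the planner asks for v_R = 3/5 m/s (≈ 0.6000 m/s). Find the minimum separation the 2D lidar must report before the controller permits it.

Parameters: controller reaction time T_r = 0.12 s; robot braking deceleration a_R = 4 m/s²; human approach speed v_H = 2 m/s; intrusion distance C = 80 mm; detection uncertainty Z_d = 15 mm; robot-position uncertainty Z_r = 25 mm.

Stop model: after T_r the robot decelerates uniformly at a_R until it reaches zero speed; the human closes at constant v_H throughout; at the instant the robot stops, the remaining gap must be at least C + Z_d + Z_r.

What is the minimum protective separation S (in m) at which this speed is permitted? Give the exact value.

stop time T_s = (3/5)/4 = 0.1500 s
robot in T_r: 0.6000·0.1200 = 0.0720 m
braking distance = 0.6000²/(2·4.0000) = 0.0450 m
person approaches 2.0000·(0.1200+0.1500) = 0.5400 m
residual clearance needed = 0.0800+0.0150+0.0250 = 0.1200 m
S_min ≈ 0.0720+0.0450+0.5400+0.1200  ⇒  S_min = 777/1000 m

S_min = 777/1000 m = 0.7770 m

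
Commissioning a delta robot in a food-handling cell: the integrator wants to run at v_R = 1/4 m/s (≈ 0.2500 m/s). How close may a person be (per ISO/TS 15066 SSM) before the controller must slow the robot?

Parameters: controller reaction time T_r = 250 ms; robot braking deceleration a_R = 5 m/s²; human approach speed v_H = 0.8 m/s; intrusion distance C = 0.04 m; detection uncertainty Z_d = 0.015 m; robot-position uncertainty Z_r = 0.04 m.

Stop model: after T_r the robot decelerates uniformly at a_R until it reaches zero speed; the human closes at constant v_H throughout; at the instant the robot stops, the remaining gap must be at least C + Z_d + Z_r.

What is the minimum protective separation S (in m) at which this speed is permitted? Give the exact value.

S_min = 323/800 m = 0.4037 m

stop time T_s = (1/4)/5 = 0.0500 s
reaction-phase robot travel = 0.2500·0.2500 = 0.0625 m
braking distance = 0.2500²/(2·5.0000) = 0.0063 m
human over T_r+T_s: 0.8000·(0.2500+0.0500) = 0.2400 m
residual clearance needed = 0.0400+0.0150+0.0400 = 0.0950 m
S_min ≈ 0.0625+0.0063+0.2400+0.0950  ⇒  S_min = 323/800 m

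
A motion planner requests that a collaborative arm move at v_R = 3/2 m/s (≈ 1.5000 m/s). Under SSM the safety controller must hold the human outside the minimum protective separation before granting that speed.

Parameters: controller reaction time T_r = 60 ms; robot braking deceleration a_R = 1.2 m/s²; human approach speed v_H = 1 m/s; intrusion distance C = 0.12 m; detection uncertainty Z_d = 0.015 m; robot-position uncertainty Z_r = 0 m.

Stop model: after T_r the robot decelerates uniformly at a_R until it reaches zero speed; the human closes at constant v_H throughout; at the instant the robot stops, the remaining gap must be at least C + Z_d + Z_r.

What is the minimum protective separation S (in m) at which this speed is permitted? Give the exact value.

stop time T_s = (3/2)/(6/5) = 1.2500 s
robot covers v_R·T_r = 1.5000·0.0600 = 0.0900 m before braking
braking distance = 1.5000²/(2·1.2000) = 0.9375 m
person approaches 1.0000·(0.0600+1.2500) = 1.3100 m
residual clearance needed = 0.1200+0.0150+0.0000 = 0.1350 m
S_min ≈ 0.0900+0.9375+1.3100+0.1350  ⇒  S_min = 989/400 m

S_min = 989/400 m = 2.4725 m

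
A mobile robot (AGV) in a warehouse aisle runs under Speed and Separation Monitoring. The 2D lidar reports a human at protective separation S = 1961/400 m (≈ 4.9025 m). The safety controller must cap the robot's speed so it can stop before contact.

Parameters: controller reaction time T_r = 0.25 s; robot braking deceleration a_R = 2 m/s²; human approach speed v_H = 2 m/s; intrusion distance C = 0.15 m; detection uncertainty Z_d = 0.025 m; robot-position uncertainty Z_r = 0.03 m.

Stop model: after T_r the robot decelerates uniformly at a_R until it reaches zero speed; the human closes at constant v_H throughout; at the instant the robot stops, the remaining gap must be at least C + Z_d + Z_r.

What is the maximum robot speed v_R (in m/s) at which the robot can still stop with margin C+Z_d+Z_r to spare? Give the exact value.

at the boundary: (1/4)·v² + (5/4)·v + (-1679/400) = 0
  disc = (5/4)² − 4·(1/4)·(-1679/400) = 144/25 ; √disc = 12/5
  v_R = (−(5/4) + 12/5) / (2·(1/4)) = 23/10 m/s
check:
T_s = v_R/a_R = (23/10)/2 = 1.1500 s
robot in T_r: 2.3000·0.2500 = 0.5750 m
robot under decel: 2.3000²/(2·2.0000) = 1.3225 m
human over T_r+T_s: 2.0000·(0.2500+1.1500) = 2.8000 m
residual clearance needed = 0.1500+0.0250+0.0300 = 0.2050 m
sum ≈ 0.5750+1.3225+2.8000+0.2050 ≈ 4.9025 m = S ✓

v_R_max = 23/10 m/s = 2.3000 m/s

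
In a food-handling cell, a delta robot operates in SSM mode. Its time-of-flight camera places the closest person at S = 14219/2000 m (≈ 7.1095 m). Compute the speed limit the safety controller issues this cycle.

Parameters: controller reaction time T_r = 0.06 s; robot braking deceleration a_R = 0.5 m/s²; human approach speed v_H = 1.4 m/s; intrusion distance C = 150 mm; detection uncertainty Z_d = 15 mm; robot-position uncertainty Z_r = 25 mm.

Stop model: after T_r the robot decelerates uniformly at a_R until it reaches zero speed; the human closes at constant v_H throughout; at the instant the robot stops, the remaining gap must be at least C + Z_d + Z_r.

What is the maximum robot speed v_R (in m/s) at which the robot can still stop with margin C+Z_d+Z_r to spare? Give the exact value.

v_R_max = 31/20 m/s = 1.5500 m/s

quadratic (1)·v² + (143/50)·v + (-13671/2000) = 0
  disc = (143/50)² − 4·(1)·(-13671/2000) = 22201/625 ; √disc = 149/25
  v_R = (−(143/50) + 149/25) / (2·(1)) = 31/20 m/s
check:
T_s = v_R/a_R = (31/20)/(1/2) = 3.1000 s
robot covers v_R·T_r = 1.5500·0.0600 = 0.0930 m before braking
robot covers 1.5500·3.1000 − ½·0.5000·3.1000² = 2.4025 m while stopping
human closes 1.4000·3.1600 = 4.4240 m
residual clearance needed = 0.1500+0.0150+0.0250 = 0.1900 m
sum ≈ 0.0930+2.4025+4.4240+0.1900 ≈ 7.1095 m = S ✓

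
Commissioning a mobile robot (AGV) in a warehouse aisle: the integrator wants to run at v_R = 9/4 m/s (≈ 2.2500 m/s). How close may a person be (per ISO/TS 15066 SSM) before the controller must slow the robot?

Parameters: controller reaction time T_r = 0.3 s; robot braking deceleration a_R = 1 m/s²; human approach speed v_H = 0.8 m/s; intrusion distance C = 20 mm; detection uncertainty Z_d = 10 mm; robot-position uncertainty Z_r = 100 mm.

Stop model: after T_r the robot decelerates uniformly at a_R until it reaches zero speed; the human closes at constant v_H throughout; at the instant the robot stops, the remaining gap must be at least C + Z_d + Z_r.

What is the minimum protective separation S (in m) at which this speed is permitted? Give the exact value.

S_min = 4301/800 m = 5.3762 m

braking lasts T_s = (9/4)/1 = 2.2500 s
robot covers v_R·T_r = 2.2500·0.3000 = 0.6750 m before braking
robot covers 2.2500·2.2500 − ½·1.0000·2.2500² = 2.5312 m while stopping
human over T_r+T_s: 0.8000·(0.3000+2.2500) = 2.0400 m
residual clearance needed = 0.0200+0.0100+0.1000 = 0.1300 m
S_min ≈ 0.6750+2.5312+2.0400+0.1300  ⇒  S_min = 4301/800 m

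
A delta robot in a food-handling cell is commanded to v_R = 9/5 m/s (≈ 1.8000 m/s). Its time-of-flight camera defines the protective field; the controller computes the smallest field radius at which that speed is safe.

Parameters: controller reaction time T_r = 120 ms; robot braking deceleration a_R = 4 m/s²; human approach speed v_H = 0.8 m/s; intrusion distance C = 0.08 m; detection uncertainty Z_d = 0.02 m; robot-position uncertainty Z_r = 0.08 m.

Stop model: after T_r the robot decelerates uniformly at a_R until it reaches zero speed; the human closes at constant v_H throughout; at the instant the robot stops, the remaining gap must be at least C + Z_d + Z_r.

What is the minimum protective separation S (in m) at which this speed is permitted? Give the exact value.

stop time T_s = (9/5)/4 = 0.4500 s
robot covers v_R·T_r = 1.8000·0.1200 = 0.2160 m before braking
braking distance = 1.8000²/(2·4.0000) = 0.4050 m
human closes 0.8000·0.5700 = 0.4560 m
margins: 0.0800+0.0200+0.0800 = 0.1800 m
S_min ≈ 0.2160+0.4050+0.4560+0.1800  ⇒  S_min = 1257/1000 m

S_min = 1257/1000 m = 1.2570 m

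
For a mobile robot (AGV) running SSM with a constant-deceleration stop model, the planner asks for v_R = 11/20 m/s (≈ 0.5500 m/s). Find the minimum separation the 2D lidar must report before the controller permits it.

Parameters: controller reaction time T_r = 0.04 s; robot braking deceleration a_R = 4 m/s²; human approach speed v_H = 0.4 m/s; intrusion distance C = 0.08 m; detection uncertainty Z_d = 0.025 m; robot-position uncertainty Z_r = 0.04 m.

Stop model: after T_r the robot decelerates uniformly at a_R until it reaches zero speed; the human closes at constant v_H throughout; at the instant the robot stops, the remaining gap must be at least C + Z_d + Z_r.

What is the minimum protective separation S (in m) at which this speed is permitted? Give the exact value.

S_min = 4413/16000 m = 0.2758 m

stop time T_s = (11/20)/4 = 0.1375 s
reaction-phase robot travel = 0.5500·0.0400 = 0.0220 m
braking distance = 0.5500²/(2·4.0000) = 0.0378 m
person approaches 0.4000·(0.0400+0.1375) = 0.0710 m
margins: 0.0800+0.0250+0.0400 = 0.1450 m
S_min ≈ 0.0220+0.0378+0.0710+0.1450  ⇒  S_min = 4413/16000 m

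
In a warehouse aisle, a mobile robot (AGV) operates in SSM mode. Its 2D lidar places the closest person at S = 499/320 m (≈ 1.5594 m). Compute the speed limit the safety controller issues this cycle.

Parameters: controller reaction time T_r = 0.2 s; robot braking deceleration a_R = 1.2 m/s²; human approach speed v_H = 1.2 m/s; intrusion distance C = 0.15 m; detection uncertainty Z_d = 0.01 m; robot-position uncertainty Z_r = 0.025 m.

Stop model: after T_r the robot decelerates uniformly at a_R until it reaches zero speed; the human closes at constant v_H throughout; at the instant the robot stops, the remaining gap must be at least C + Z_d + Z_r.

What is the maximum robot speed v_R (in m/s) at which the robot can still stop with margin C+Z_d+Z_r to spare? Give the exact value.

v_R_max = 3/4 m/s = 0.7500 m/s

at the boundary: (5/12)·v² + (6/5)·v + (-363/320) = 0
  disc = (6/5)² − 4·(5/12)·(-363/320) = 5329/1600 ; √disc = 73/40
  v_R = (−(6/5) + 73/40) / (2·(5/12)) = 3/4 m/s
check:
T_s = v_R/a_R = (3/4)/(6/5) = 0.6250 s
robot in T_r: 0.7500·0.2000 = 0.1500 m
robot covers 0.7500·0.6250 − ½·1.2000·0.6250² = 0.2344 m while stopping
human over T_r+T_s: 1.2000·(0.2000+0.6250) = 0.9900 m
C+Z_d+Z_r = 0.1500+0.0100+0.0250 = 0.1850 m
sum ≈ 0.1500+0.2344+0.9900+0.1850 ≈ 1.5594 m = S ✓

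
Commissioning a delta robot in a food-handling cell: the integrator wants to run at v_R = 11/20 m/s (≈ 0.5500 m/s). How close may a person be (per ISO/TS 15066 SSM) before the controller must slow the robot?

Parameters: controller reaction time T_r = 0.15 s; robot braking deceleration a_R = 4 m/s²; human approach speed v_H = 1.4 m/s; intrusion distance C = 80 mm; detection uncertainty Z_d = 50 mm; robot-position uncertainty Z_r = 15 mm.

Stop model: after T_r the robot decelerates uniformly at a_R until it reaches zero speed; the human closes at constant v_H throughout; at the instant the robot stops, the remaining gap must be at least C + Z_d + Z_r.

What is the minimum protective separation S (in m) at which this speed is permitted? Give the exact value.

stop time T_s = (11/20)/4 = 0.1375 s
robot covers v_R·T_r = 0.5500·0.1500 = 0.0825 m before braking
robot under decel: 0.5500²/(2·4.0000) = 0.0378 m
person approaches 1.4000·(0.1500+0.1375) = 0.4025 m
C+Z_d+Z_r = 0.0800+0.0500+0.0150 = 0.1450 m
S_min ≈ 0.0825+0.0378+0.4025+0.1450  ⇒  S_min = 2137/3200 m

S_min = 2137/3200 m = 0.6678 m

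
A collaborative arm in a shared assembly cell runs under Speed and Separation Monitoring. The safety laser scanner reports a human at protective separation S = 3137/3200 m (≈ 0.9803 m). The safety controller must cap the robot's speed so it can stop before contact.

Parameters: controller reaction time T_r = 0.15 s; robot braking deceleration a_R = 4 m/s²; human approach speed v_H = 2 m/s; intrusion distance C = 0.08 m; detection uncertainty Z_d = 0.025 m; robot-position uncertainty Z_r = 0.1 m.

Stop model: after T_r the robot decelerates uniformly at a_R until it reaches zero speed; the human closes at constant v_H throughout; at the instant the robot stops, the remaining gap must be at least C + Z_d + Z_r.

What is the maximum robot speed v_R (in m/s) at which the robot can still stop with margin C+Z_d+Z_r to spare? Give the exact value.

v_R_max = 13/20 m/s = 0.6500 m/s

collect terms ⇒ (1/8)·v_R² + (13/20)·v_R + (-1521/3200) = 0
  disc = (13/20)² − 4·(1/8)·(-1521/3200) = 169/256 ; √disc = 13/16
  v_R = (−(13/20) + 13/16) / (2·(1/8)) = 13/20 m/s
check:
stop time T_s = (13/20)/4 = 0.1625 s
robot covers v_R·T_r = 0.6500·0.1500 = 0.0975 m before braking
braking distance = 0.6500²/(2·4.0000) = 0.0528 m
person approaches 2.0000·(0.1500+0.1625) = 0.6250 m
C+Z_d+Z_r = 0.0800+0.0250+0.1000 = 0.2050 m
sum ≈ 0.0975+0.0528+0.6250+0.2050 ≈ 0.9803 m = S ✓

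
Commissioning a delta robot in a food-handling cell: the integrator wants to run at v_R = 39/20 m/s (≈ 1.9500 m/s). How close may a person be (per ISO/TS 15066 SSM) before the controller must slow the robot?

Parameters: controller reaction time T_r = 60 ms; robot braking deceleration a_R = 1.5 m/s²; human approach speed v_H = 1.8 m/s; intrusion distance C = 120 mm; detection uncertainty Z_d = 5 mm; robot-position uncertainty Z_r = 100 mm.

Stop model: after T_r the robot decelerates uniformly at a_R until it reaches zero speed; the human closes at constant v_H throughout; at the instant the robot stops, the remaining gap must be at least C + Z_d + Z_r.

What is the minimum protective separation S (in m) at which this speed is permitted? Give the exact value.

T_s = v_R/a_R = (39/20)/(3/2) = 1.3000 s
robot covers v_R·T_r = 1.9500·0.0600 = 0.1170 m before braking
braking distance = 1.9500²/(2·1.5000) = 1.2675 m
human over T_r+T_s: 1.8000·(0.0600+1.3000) = 2.4480 m
C+Z_d+Z_r = 0.1200+0.0050+0.1000 = 0.2250 m
S_min ≈ 0.1170+1.2675+2.4480+0.2250  ⇒  S_min = 1623/400 m

S_min = 1623/400 m = 4.0575 m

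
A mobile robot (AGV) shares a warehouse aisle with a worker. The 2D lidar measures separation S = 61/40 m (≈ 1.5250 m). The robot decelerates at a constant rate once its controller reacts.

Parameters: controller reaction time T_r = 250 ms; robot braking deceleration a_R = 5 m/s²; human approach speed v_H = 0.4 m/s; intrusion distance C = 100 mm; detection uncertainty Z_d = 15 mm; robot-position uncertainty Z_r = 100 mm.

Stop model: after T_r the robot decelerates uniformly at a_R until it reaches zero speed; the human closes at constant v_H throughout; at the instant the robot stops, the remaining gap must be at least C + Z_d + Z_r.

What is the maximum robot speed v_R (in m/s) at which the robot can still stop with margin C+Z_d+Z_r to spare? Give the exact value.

at the boundary: (1/10)·v² + (33/100)·v + (-121/100) = 0
  disc = (33/100)² − 4·(1/10)·(-121/100) = 5929/10000 ; √disc = 77/100
  v_R = (−(33/100) + 77/100) / (2·(1/10)) = 11/5 m/s
check:
stop time T_s = (11/5)/5 = 0.4400 s
robot covers v_R·T_r = 2.2000·0.2500 = 0.5500 m before braking
robot covers 2.2000·0.4400 − ½·5.0000·0.4400² = 0.4840 m while stopping
person approaches 0.4000·(0.2500+0.4400) = 0.2760 m
margins: 0.1000+0.0150+0.1000 = 0.2150 m
sum ≈ 0.5500+0.4840+0.2760+0.2150 ≈ 1.5250 m = S ✓

v_R_max = 11/5 m/s = 2.2000 m/s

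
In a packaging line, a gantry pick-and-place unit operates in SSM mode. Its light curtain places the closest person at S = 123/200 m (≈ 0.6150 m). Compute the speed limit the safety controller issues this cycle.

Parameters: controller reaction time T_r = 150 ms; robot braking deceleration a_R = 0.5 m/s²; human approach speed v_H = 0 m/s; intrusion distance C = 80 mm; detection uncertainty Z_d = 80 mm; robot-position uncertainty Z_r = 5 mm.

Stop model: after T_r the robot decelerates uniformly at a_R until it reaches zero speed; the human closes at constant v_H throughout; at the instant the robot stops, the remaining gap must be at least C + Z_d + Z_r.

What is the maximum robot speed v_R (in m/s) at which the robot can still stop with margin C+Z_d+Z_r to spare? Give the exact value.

quadratic (1)·v² + (3/20)·v + (-9/20) = 0
  disc = (3/20)² − 4·(1)·(-9/20) = 729/400 ; √disc = 27/20
  v_R = (−(3/20) + 27/20) / (2·(1)) = 3/5 m/s
check:
stop time T_s = (3/5)/(1/2) = 1.2000 s
robot in T_r: 0.6000·0.1500 = 0.0900 m
braking distance = 0.6000²/(2·0.5000) = 0.3600 m
human over T_r+T_s: 0.0000·(0.1500+1.2000) = 0.0000 m
margins: 0.0800+0.0800+0.0050 = 0.1650 m
sum ≈ 0.0900+0.3600+0.0000+0.1650 ≈ 0.6150 m = S ✓

v_R_max = 3/5 m/s = 0.6000 m/s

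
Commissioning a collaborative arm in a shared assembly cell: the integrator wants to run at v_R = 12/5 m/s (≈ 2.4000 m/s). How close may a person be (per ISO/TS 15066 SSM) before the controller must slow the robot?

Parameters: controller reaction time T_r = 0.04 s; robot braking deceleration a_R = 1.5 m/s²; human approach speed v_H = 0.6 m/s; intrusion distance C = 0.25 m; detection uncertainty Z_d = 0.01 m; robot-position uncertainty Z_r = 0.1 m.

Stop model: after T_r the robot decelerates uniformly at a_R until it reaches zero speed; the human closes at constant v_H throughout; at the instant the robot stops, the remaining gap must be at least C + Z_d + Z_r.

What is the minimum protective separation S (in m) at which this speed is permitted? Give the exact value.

T_s = v_R/a_R = (12/5)/(3/2) = 1.6000 s
robot covers v_R·T_r = 2.4000·0.0400 = 0.0960 m before braking
braking distance = 2.4000²/(2·1.5000) = 1.9200 m
human closes 0.6000·1.6400 = 0.9840 m
C+Z_d+Z_r = 0.2500+0.0100+0.1000 = 0.3600 m
S_min ≈ 0.0960+1.9200+0.9840+0.3600  ⇒  S_min = 84/25 m

S_min = 84/25 m = 3.3600 m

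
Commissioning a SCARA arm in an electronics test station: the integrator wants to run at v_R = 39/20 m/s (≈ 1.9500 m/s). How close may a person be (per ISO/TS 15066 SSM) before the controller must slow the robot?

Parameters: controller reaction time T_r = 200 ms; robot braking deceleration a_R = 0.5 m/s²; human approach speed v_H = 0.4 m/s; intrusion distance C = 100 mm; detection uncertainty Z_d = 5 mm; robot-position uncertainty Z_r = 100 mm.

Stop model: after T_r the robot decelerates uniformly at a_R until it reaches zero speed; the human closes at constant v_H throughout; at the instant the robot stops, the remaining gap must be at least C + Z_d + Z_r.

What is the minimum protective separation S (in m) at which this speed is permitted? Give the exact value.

S_min = 483/80 m = 6.0375 m

braking lasts T_s = (39/20)/(1/2) = 3.9000 s
reaction-phase robot travel = 1.9500·0.2000 = 0.3900 m
robot covers 1.9500·3.9000 − ½·0.5000·3.9000² = 3.8025 m while stopping
human over T_r+T_s: 0.4000·(0.2000+3.9000) = 1.6400 m
C+Z_d+Z_r = 0.1000+0.0050+0.1000 = 0.2050 m
S_min ≈ 0.3900+3.8025+1.6400+0.2050  ⇒  S_min = 483/80 m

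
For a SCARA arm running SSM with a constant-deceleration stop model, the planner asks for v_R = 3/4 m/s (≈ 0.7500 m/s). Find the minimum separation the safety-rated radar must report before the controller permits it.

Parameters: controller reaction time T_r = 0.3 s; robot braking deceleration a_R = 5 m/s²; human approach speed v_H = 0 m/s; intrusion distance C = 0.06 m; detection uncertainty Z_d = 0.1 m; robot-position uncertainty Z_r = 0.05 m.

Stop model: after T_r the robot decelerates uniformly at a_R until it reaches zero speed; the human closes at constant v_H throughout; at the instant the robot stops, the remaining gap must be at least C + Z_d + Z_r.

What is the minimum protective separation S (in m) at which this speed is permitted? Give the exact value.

S_min = 393/800 m = 0.4913 m

T_s = v_R/a_R = (3/4)/5 = 0.1500 s
robot covers v_R·T_r = 0.7500·0.3000 = 0.2250 m before braking
robot covers 0.7500·0.1500 − ½·5.0000·0.1500² = 0.0563 m while stopping
person approaches 0.0000·(0.3000+0.1500) = 0.0000 m
margins: 0.0600+0.1000+0.0500 = 0.2100 m
S_min ≈ 0.2250+0.0563+0.0000+0.2100  ⇒  S_min = 393/800 m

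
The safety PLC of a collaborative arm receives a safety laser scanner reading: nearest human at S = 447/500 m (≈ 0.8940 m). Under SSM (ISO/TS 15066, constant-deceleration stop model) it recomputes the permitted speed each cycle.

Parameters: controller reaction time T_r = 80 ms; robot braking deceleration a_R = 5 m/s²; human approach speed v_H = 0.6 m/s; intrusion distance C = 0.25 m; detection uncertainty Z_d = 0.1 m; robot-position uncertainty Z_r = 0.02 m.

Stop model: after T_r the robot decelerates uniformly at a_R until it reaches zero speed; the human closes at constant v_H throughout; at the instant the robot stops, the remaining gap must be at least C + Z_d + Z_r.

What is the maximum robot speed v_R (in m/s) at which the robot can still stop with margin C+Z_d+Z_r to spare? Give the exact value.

collect terms ⇒ (1/10)·v_R² + (1/5)·v_R + (-119/250) = 0
  disc = (1/5)² − 4·(1/10)·(-119/250) = 144/625 ; √disc = 12/25
  v_R = (−(1/5) + 12/25) / (2·(1/10)) = 7/5 m/s
check:
stop time T_s = (7/5)/5 = 0.2800 s
reaction-phase robot travel = 1.4000·0.0800 = 0.1120 m
braking distance = 1.4000²/(2·5.0000) = 0.1960 m
person approaches 0.6000·(0.0800+0.2800) = 0.2160 m
C+Z_d+Z_r = 0.2500+0.1000+0.0200 = 0.3700 m
sum ≈ 0.1120+0.1960+0.2160+0.3700 ≈ 0.8940 m = S ✓

v_R_max = 7/5 m/s = 1.4000 m/s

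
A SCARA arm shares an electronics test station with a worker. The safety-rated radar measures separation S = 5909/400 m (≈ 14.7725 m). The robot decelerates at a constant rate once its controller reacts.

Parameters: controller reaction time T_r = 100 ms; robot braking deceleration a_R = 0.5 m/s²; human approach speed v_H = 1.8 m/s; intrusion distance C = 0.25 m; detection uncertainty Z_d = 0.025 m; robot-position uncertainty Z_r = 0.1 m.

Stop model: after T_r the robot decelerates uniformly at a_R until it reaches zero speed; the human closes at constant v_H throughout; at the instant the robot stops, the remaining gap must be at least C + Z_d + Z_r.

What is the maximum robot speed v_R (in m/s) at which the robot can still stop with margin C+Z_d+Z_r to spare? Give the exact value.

at the boundary: (1)·v² + (37/10)·v + (-5687/400) = 0
  disc = (37/10)² − 4·(1)·(-5687/400) = 1764/25 ; √disc = 42/5
  v_R = (−(37/10) + 42/5) / (2·(1)) = 47/20 m/s
check:
T_s = v_R/a_R = (47/20)/(1/2) = 4.7000 s
reaction-phase robot travel = 2.3500·0.1000 = 0.2350 m
robot covers 2.3500·4.7000 − ½·0.5000·4.7000² = 5.5225 m while stopping
person approaches 1.8000·(0.1000+4.7000) = 8.6400 m
residual clearance needed = 0.2500+0.0250+0.1000 = 0.3750 m
sum ≈ 0.2350+5.5225+8.6400+0.3750 ≈ 14.7725 m = S ✓

v_R_max = 47/20 m/s = 2.3500 m/s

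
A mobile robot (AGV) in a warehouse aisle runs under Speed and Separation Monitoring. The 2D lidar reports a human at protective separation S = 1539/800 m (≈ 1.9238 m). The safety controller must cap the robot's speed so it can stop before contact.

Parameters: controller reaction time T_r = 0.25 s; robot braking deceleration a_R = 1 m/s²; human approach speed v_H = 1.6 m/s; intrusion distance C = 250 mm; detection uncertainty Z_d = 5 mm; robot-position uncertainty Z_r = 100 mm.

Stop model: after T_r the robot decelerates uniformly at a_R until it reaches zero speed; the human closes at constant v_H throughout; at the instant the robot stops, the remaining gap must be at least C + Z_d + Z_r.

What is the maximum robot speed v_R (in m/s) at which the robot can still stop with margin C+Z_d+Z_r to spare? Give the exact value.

at the boundary: (1/2)·v² + (37/20)·v + (-187/160) = 0
  disc = (37/20)² − 4·(1/2)·(-187/160) = 144/25 ; √disc = 12/5
  v_R = (−(37/20) + 12/5) / (2·(1/2)) = 11/20 m/s
check:
braking lasts T_s = (11/20)/1 = 0.5500 s
robot in T_r: 0.5500·0.2500 = 0.1375 m
robot covers 0.5500·0.5500 − ½·1.0000·0.5500² = 0.1512 m while stopping
human closes 1.6000·0.8000 = 1.2800 m
margins: 0.2500+0.0050+0.1000 = 0.3550 m
sum ≈ 0.1375+0.1512+1.2800+0.3550 ≈ 1.9238 m = S ✓

v_R_max = 11/20 m/s = 0.5500 m/s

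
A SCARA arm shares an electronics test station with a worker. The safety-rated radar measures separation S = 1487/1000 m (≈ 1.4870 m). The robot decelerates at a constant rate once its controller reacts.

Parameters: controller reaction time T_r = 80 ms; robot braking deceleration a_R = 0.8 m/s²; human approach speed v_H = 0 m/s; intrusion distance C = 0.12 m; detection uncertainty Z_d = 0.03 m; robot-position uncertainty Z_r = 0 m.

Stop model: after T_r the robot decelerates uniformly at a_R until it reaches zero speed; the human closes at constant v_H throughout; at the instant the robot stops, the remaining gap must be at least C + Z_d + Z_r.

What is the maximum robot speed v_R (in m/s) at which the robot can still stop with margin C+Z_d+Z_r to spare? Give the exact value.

v_R_max = 7/5 m/s = 1.4000 m/s

quadratic (5/8)·v² + (2/25)·v + (-1337/1000) = 0
  disc = (2/25)² − 4·(5/8)·(-1337/1000) = 33489/10000 ; √disc = 183/100
  v_R = (−(2/25) + 183/100) / (2·(5/8)) = 7/5 m/s
check:
braking lasts T_s = (7/5)/(4/5) = 1.7500 s
robot covers v_R·T_r = 1.4000·0.0800 = 0.1120 m before braking
braking distance = 1.4000²/(2·0.8000) = 1.2250 m
human over T_r+T_s: 0.0000·(0.0800+1.7500) = 0.0000 m
residual clearance needed = 0.1200+0.0300+0.0000 = 0.1500 m
sum ≈ 0.1120+1.2250+0.0000+0.1500 ≈ 1.4870 m = S ✓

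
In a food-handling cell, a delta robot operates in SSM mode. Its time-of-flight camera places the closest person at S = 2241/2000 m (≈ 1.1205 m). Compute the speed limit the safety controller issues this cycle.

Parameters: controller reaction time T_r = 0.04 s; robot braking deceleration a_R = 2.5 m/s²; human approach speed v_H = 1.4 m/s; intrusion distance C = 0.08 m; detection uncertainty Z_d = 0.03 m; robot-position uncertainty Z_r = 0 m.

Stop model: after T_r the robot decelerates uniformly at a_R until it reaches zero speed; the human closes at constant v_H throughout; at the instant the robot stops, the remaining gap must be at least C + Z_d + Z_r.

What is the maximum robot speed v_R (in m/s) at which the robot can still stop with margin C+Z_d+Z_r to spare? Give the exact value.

at the boundary: (1/5)·v² + (3/5)·v + (-1909/2000) = 0
  disc = (3/5)² − 4·(1/5)·(-1909/2000) = 2809/2500 ; √disc = 53/50
  v_R = (−(3/5) + 53/50) / (2·(1/5)) = 23/20 m/s
check:
T_s = v_R/a_R = (23/20)/(5/2) = 0.4600 s
robot in T_r: 1.1500·0.0400 = 0.0460 m
robot under decel: 1.1500²/(2·2.5000) = 0.2645 m
person approaches 1.4000·(0.0400+0.4600) = 0.7000 m
margins: 0.0800+0.0300+0.0000 = 0.1100 m
sum ≈ 0.0460+0.2645+0.7000+0.1100 ≈ 1.1205 m = S ✓

v_R_max = 23/20 m/s = 1.1500 m/s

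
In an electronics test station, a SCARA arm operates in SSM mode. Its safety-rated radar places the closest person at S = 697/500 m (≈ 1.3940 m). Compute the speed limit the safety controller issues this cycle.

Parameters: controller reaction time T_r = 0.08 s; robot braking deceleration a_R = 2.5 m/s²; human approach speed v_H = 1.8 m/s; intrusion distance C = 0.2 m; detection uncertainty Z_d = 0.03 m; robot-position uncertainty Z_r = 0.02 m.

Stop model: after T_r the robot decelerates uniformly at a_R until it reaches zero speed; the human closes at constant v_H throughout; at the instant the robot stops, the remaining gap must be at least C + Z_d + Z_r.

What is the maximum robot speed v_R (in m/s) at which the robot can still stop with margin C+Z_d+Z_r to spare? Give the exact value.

v_R_max = 1 m/s = 1.0000 m/s

at the boundary: (1/5)·v² + (4/5)·v + (-1) = 0
  disc = (4/5)² − 4·(1/5)·(-1) = 36/25 ; √disc = 6/5
  v_R = (−(4/5) + 6/5) / (2·(1/5)) = 1 m/s
check:
T_s = v_R/a_R = 1/(5/2) = 0.4000 s
robot in T_r: 1.0000·0.0800 = 0.0800 m
robot under decel: 1.0000²/(2·2.5000) = 0.2000 m
human closes 1.8000·0.4800 = 0.8640 m
residual clearance needed = 0.2000+0.0300+0.0200 = 0.2500 m
sum ≈ 0.0800+0.2000+0.8640+0.2500 ≈ 1.3940 m = S ✓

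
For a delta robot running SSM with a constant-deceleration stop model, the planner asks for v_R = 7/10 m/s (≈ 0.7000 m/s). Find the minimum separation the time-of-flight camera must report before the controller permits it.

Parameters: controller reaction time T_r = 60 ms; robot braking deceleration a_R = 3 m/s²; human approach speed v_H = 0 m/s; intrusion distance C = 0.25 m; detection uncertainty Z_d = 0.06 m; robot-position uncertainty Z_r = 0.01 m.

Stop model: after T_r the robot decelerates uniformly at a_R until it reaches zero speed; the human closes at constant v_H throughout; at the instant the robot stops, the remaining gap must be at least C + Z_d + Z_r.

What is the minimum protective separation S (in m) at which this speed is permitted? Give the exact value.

braking lasts T_s = (7/10)/3 = 0.2333 s
robot covers v_R·T_r = 0.7000·0.0600 = 0.0420 m before braking
braking distance = 0.7000²/(2·3.0000) = 0.0817 m
human closes 0.0000·0.2933 = 0.0000 m
margins: 0.2500+0.0600+0.0100 = 0.3200 m
S_min ≈ 0.0420+0.0817+0.0000+0.3200  ⇒  S_min = 1331/3000 m

S_min = 1331/3000 m = 0.4437 m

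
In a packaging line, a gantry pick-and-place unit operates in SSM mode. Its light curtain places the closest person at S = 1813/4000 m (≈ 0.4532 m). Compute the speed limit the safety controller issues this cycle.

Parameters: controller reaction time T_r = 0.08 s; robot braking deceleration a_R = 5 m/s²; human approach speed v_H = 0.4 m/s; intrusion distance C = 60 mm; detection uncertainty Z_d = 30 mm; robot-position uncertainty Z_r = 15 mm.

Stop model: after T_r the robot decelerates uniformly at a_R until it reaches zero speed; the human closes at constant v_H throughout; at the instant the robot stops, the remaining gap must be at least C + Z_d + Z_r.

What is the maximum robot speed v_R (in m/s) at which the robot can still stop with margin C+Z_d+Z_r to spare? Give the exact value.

v_R_max = 23/20 m/s = 1.1500 m/s

collect terms ⇒ (1/10)·v_R² + (4/25)·v_R + (-253/800) = 0
  disc = (4/25)² − 4·(1/10)·(-253/800) = 1521/10000 ; √disc = 39/100
  v_R = (−(4/25) + 39/100) / (2·(1/10)) = 23/20 m/s
check:
braking lasts T_s = (23/20)/5 = 0.2300 s
robot covers v_R·T_r = 1.1500·0.0800 = 0.0920 m before braking
robot covers 1.1500·0.2300 − ½·5.0000·0.2300² = 0.1323 m while stopping
human closes 0.4000·0.3100 = 0.1240 m
C+Z_d+Z_r = 0.0600+0.0300+0.0150 = 0.1050 m
sum ≈ 0.0920+0.1323+0.1240+0.1050 ≈ 0.4532 m = S ✓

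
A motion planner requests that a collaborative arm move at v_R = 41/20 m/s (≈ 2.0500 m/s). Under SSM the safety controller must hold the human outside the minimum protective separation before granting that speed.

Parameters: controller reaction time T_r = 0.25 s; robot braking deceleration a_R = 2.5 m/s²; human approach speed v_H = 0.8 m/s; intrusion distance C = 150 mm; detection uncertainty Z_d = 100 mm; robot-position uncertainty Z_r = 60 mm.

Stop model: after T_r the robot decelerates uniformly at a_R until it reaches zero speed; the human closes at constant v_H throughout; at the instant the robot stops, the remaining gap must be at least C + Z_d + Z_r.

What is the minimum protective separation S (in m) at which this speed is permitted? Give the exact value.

T_s = v_R/a_R = (41/20)/(5/2) = 0.8200 s
reaction-phase robot travel = 2.0500·0.2500 = 0.5125 m
robot under decel: 2.0500²/(2·2.5000) = 0.8405 m
person approaches 0.8000·(0.2500+0.8200) = 0.8560 m
residual clearance needed = 0.1500+0.1000+0.0600 = 0.3100 m
S_min ≈ 0.5125+0.8405+0.8560+0.3100  ⇒  S_min = 2519/1000 m

S_min = 2519/1000 m = 2.5190 m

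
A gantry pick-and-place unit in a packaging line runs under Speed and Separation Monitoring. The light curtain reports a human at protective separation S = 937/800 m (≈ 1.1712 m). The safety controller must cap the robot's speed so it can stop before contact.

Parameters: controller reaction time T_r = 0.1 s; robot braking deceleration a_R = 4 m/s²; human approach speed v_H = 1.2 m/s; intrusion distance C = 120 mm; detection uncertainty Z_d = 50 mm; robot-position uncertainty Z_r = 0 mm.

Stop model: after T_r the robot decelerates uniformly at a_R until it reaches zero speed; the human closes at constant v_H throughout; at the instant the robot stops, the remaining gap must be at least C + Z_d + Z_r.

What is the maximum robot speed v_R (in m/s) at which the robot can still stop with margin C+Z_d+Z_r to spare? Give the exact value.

quadratic (1/8)·v² + (2/5)·v + (-141/160) = 0
  disc = (2/5)² − 4·(1/8)·(-141/160) = 961/1600 ; √disc = 31/40
  v_R = (−(2/5) + 31/40) / (2·(1/8)) = 3/2 m/s
check:
braking lasts T_s = (3/2)/4 = 0.3750 s
robot covers v_R·T_r = 1.5000·0.1000 = 0.1500 m before braking
braking distance = 1.5000²/(2·4.0000) = 0.2812 m
human over T_r+T_s: 1.2000·(0.1000+0.3750) = 0.5700 m
residual clearance needed = 0.1200+0.0500+0.0000 = 0.1700 m
sum ≈ 0.1500+0.2812+0.5700+0.1700 ≈ 1.1712 m = S ✓

v_R_max = 3/2 m/s = 1.5000 m/s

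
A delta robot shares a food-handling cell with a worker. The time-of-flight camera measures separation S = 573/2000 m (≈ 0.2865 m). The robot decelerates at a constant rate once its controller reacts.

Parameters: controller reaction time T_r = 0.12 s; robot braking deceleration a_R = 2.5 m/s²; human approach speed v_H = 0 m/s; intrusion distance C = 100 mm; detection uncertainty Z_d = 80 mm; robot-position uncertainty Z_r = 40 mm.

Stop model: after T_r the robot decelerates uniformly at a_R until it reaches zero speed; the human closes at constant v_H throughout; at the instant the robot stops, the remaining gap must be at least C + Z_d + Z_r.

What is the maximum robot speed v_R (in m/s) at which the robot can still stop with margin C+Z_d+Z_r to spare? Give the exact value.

v_R_max = 7/20 m/s = 0.3500 m/s

quadratic (1/5)·v² + (3/25)·v + (-133/2000) = 0
  disc = (3/25)² − 4·(1/5)·(-133/2000) = 169/2500 ; √disc = 13/50
  v_R = (−(3/25) + 13/50) / (2·(1/5)) = 7/20 m/s
check:
stop time T_s = (7/20)/(5/2) = 0.1400 s
reaction-phase robot travel = 0.3500·0.1200 = 0.0420 m
braking distance = 0.3500²/(2·2.5000) = 0.0245 m
human over T_r+T_s: 0.0000·(0.1200+0.1400) = 0.0000 m
residual clearance needed = 0.1000+0.0800+0.0400 = 0.2200 m
sum ≈ 0.0420+0.0245+0.0000+0.2200 ≈ 0.2865 m = S ✓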